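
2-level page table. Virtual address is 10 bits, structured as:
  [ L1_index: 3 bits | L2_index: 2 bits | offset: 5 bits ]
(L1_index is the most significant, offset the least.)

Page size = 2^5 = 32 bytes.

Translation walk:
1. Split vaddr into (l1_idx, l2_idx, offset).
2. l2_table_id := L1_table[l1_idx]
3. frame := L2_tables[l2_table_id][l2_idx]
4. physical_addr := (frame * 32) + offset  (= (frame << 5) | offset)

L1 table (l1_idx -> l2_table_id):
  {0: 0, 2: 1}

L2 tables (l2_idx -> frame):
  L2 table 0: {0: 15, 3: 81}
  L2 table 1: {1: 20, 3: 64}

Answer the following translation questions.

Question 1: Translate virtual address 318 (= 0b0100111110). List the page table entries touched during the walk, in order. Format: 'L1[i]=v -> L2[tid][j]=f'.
Answer: L1[2]=1 -> L2[1][1]=20

Derivation:
vaddr = 318 = 0b0100111110
Split: l1_idx=2, l2_idx=1, offset=30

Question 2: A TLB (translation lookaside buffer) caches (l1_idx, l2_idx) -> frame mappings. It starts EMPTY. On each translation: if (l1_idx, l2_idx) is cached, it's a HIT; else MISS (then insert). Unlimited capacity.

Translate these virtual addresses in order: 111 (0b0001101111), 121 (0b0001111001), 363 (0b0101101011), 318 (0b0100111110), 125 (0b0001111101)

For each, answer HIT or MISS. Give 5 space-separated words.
Answer: MISS HIT MISS MISS HIT

Derivation:
vaddr=111: (0,3) not in TLB -> MISS, insert
vaddr=121: (0,3) in TLB -> HIT
vaddr=363: (2,3) not in TLB -> MISS, insert
vaddr=318: (2,1) not in TLB -> MISS, insert
vaddr=125: (0,3) in TLB -> HIT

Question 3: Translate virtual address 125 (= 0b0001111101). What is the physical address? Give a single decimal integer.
Answer: 2621

Derivation:
vaddr = 125 = 0b0001111101
Split: l1_idx=0, l2_idx=3, offset=29
L1[0] = 0
L2[0][3] = 81
paddr = 81 * 32 + 29 = 2621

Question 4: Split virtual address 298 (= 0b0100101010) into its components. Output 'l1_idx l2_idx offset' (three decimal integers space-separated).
Answer: 2 1 10

Derivation:
vaddr = 298 = 0b0100101010
  top 3 bits -> l1_idx = 2
  next 2 bits -> l2_idx = 1
  bottom 5 bits -> offset = 10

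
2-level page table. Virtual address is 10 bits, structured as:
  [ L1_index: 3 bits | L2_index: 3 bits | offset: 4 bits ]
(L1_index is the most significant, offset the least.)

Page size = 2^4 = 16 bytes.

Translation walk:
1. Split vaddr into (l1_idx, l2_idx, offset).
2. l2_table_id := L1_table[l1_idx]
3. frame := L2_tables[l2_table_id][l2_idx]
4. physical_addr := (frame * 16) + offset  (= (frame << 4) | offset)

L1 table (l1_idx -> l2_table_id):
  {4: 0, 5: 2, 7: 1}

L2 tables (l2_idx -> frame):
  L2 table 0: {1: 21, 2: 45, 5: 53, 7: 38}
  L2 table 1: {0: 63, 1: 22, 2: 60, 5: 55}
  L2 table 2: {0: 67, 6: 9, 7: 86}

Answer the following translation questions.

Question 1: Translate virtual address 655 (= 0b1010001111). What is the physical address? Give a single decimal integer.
Answer: 1087

Derivation:
vaddr = 655 = 0b1010001111
Split: l1_idx=5, l2_idx=0, offset=15
L1[5] = 2
L2[2][0] = 67
paddr = 67 * 16 + 15 = 1087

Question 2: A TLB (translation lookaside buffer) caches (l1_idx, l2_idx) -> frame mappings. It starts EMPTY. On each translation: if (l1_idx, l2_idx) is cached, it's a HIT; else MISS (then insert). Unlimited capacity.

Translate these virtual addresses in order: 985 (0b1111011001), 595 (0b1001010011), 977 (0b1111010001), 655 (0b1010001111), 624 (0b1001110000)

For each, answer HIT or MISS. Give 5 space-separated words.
vaddr=985: (7,5) not in TLB -> MISS, insert
vaddr=595: (4,5) not in TLB -> MISS, insert
vaddr=977: (7,5) in TLB -> HIT
vaddr=655: (5,0) not in TLB -> MISS, insert
vaddr=624: (4,7) not in TLB -> MISS, insert

Answer: MISS MISS HIT MISS MISS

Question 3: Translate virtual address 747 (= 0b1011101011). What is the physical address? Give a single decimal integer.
Answer: 155

Derivation:
vaddr = 747 = 0b1011101011
Split: l1_idx=5, l2_idx=6, offset=11
L1[5] = 2
L2[2][6] = 9
paddr = 9 * 16 + 11 = 155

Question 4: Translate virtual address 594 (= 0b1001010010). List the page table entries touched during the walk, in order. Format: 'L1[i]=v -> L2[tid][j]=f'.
vaddr = 594 = 0b1001010010
Split: l1_idx=4, l2_idx=5, offset=2

Answer: L1[4]=0 -> L2[0][5]=53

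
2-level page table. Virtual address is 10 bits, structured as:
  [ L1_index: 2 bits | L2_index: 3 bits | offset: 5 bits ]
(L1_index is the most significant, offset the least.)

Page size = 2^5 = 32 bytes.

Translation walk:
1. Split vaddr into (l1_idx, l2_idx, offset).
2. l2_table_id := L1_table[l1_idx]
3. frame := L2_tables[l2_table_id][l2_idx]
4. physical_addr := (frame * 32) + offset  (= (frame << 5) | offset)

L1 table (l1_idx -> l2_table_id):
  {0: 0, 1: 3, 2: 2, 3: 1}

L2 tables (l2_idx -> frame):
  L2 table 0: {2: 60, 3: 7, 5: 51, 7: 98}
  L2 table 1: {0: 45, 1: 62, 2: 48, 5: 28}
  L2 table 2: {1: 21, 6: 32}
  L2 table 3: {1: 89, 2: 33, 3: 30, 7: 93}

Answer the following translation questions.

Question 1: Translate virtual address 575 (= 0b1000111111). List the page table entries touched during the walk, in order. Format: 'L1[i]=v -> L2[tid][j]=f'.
vaddr = 575 = 0b1000111111
Split: l1_idx=2, l2_idx=1, offset=31

Answer: L1[2]=2 -> L2[2][1]=21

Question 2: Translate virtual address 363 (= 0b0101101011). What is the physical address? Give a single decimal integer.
Answer: 971

Derivation:
vaddr = 363 = 0b0101101011
Split: l1_idx=1, l2_idx=3, offset=11
L1[1] = 3
L2[3][3] = 30
paddr = 30 * 32 + 11 = 971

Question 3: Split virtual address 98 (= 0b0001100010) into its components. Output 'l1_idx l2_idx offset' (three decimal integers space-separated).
Answer: 0 3 2

Derivation:
vaddr = 98 = 0b0001100010
  top 2 bits -> l1_idx = 0
  next 3 bits -> l2_idx = 3
  bottom 5 bits -> offset = 2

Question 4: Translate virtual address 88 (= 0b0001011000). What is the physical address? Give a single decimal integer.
Answer: 1944

Derivation:
vaddr = 88 = 0b0001011000
Split: l1_idx=0, l2_idx=2, offset=24
L1[0] = 0
L2[0][2] = 60
paddr = 60 * 32 + 24 = 1944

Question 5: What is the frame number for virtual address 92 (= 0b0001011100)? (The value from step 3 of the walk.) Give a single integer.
Answer: 60

Derivation:
vaddr = 92: l1_idx=0, l2_idx=2
L1[0] = 0; L2[0][2] = 60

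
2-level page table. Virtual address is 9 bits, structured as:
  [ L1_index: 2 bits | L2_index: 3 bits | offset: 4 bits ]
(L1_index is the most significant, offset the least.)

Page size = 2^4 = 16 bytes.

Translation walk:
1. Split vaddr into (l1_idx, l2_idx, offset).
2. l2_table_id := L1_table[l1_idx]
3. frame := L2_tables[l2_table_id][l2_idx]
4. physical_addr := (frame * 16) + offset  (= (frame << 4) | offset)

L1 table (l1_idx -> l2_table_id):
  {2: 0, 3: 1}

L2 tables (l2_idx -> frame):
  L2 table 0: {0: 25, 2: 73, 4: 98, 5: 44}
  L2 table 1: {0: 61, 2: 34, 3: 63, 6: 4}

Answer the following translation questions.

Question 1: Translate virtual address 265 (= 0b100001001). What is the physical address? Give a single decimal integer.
vaddr = 265 = 0b100001001
Split: l1_idx=2, l2_idx=0, offset=9
L1[2] = 0
L2[0][0] = 25
paddr = 25 * 16 + 9 = 409

Answer: 409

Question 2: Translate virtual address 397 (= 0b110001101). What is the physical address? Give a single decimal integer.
Answer: 989

Derivation:
vaddr = 397 = 0b110001101
Split: l1_idx=3, l2_idx=0, offset=13
L1[3] = 1
L2[1][0] = 61
paddr = 61 * 16 + 13 = 989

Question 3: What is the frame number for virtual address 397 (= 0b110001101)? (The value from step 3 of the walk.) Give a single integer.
Answer: 61

Derivation:
vaddr = 397: l1_idx=3, l2_idx=0
L1[3] = 1; L2[1][0] = 61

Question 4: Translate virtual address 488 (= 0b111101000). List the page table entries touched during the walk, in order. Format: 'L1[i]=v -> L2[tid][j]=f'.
Answer: L1[3]=1 -> L2[1][6]=4

Derivation:
vaddr = 488 = 0b111101000
Split: l1_idx=3, l2_idx=6, offset=8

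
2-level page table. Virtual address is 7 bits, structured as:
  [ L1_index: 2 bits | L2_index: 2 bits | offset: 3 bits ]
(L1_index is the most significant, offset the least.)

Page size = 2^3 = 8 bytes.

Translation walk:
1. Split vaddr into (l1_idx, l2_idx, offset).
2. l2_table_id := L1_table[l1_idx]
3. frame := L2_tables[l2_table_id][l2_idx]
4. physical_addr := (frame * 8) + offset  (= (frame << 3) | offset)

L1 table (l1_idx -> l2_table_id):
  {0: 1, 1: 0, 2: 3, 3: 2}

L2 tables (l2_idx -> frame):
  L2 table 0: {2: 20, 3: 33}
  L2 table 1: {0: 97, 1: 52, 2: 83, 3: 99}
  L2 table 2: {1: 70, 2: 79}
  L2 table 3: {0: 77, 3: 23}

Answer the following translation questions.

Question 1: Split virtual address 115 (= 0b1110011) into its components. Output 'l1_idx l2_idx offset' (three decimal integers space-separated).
vaddr = 115 = 0b1110011
  top 2 bits -> l1_idx = 3
  next 2 bits -> l2_idx = 2
  bottom 3 bits -> offset = 3

Answer: 3 2 3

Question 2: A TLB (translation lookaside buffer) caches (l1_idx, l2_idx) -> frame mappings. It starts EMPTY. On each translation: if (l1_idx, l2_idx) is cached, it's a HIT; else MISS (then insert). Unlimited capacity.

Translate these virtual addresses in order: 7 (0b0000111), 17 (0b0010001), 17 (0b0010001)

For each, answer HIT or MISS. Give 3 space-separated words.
vaddr=7: (0,0) not in TLB -> MISS, insert
vaddr=17: (0,2) not in TLB -> MISS, insert
vaddr=17: (0,2) in TLB -> HIT

Answer: MISS MISS HIT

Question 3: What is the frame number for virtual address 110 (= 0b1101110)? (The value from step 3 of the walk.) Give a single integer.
vaddr = 110: l1_idx=3, l2_idx=1
L1[3] = 2; L2[2][1] = 70

Answer: 70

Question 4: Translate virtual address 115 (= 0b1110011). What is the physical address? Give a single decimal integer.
vaddr = 115 = 0b1110011
Split: l1_idx=3, l2_idx=2, offset=3
L1[3] = 2
L2[2][2] = 79
paddr = 79 * 8 + 3 = 635

Answer: 635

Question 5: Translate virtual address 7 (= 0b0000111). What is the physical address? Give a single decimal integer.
Answer: 783

Derivation:
vaddr = 7 = 0b0000111
Split: l1_idx=0, l2_idx=0, offset=7
L1[0] = 1
L2[1][0] = 97
paddr = 97 * 8 + 7 = 783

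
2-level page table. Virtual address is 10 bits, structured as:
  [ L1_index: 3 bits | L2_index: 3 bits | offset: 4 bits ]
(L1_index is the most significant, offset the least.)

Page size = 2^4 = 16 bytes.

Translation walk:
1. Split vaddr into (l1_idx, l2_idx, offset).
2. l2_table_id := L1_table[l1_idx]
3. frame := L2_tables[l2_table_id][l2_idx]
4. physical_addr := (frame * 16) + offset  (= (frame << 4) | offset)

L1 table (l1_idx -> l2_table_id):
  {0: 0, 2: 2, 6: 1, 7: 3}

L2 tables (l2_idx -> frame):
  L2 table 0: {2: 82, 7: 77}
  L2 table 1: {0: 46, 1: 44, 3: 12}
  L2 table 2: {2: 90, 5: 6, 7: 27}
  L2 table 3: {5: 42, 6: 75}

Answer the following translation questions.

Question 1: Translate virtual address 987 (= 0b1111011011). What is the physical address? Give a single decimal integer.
Answer: 683

Derivation:
vaddr = 987 = 0b1111011011
Split: l1_idx=7, l2_idx=5, offset=11
L1[7] = 3
L2[3][5] = 42
paddr = 42 * 16 + 11 = 683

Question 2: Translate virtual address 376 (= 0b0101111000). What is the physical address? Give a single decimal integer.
Answer: 440

Derivation:
vaddr = 376 = 0b0101111000
Split: l1_idx=2, l2_idx=7, offset=8
L1[2] = 2
L2[2][7] = 27
paddr = 27 * 16 + 8 = 440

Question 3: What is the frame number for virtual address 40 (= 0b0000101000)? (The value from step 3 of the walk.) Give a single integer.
Answer: 82

Derivation:
vaddr = 40: l1_idx=0, l2_idx=2
L1[0] = 0; L2[0][2] = 82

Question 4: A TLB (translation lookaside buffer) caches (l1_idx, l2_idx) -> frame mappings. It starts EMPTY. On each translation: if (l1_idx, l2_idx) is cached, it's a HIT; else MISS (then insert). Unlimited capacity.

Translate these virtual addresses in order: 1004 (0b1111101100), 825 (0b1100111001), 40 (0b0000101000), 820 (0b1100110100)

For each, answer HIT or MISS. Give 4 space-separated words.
vaddr=1004: (7,6) not in TLB -> MISS, insert
vaddr=825: (6,3) not in TLB -> MISS, insert
vaddr=40: (0,2) not in TLB -> MISS, insert
vaddr=820: (6,3) in TLB -> HIT

Answer: MISS MISS MISS HIT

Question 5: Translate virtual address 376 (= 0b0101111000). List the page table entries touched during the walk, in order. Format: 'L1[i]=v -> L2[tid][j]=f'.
Answer: L1[2]=2 -> L2[2][7]=27

Derivation:
vaddr = 376 = 0b0101111000
Split: l1_idx=2, l2_idx=7, offset=8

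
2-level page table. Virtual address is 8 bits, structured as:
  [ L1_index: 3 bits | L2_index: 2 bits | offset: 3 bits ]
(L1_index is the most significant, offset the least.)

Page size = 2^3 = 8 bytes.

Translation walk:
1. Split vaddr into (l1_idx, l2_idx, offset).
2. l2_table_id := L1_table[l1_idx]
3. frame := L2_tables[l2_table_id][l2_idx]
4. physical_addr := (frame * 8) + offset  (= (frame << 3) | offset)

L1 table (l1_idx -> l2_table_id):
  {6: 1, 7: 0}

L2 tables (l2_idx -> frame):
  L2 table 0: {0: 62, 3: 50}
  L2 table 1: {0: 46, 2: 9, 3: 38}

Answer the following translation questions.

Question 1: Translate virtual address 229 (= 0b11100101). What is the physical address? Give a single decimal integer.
Answer: 501

Derivation:
vaddr = 229 = 0b11100101
Split: l1_idx=7, l2_idx=0, offset=5
L1[7] = 0
L2[0][0] = 62
paddr = 62 * 8 + 5 = 501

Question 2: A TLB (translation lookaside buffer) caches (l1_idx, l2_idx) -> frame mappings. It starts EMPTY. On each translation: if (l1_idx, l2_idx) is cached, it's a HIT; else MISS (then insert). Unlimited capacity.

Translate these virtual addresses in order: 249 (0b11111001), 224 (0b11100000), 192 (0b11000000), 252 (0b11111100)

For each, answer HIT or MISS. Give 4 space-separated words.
Answer: MISS MISS MISS HIT

Derivation:
vaddr=249: (7,3) not in TLB -> MISS, insert
vaddr=224: (7,0) not in TLB -> MISS, insert
vaddr=192: (6,0) not in TLB -> MISS, insert
vaddr=252: (7,3) in TLB -> HIT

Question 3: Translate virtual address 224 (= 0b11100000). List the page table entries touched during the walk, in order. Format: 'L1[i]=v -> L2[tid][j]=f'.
vaddr = 224 = 0b11100000
Split: l1_idx=7, l2_idx=0, offset=0

Answer: L1[7]=0 -> L2[0][0]=62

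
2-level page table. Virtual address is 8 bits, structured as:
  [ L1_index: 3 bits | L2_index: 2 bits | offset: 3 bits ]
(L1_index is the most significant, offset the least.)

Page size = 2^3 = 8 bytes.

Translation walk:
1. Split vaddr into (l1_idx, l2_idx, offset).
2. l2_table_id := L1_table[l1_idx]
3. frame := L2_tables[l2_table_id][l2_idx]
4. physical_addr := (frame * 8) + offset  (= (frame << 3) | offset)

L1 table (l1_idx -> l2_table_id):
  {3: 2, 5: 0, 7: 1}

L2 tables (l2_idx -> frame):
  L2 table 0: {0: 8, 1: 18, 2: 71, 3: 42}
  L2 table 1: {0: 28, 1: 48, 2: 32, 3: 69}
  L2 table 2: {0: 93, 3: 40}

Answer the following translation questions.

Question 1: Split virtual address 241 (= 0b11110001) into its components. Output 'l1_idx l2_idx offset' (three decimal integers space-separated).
Answer: 7 2 1

Derivation:
vaddr = 241 = 0b11110001
  top 3 bits -> l1_idx = 7
  next 2 bits -> l2_idx = 2
  bottom 3 bits -> offset = 1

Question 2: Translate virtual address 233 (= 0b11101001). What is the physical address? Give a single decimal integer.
Answer: 385

Derivation:
vaddr = 233 = 0b11101001
Split: l1_idx=7, l2_idx=1, offset=1
L1[7] = 1
L2[1][1] = 48
paddr = 48 * 8 + 1 = 385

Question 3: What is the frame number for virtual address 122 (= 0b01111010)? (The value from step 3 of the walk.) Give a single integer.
Answer: 40

Derivation:
vaddr = 122: l1_idx=3, l2_idx=3
L1[3] = 2; L2[2][3] = 40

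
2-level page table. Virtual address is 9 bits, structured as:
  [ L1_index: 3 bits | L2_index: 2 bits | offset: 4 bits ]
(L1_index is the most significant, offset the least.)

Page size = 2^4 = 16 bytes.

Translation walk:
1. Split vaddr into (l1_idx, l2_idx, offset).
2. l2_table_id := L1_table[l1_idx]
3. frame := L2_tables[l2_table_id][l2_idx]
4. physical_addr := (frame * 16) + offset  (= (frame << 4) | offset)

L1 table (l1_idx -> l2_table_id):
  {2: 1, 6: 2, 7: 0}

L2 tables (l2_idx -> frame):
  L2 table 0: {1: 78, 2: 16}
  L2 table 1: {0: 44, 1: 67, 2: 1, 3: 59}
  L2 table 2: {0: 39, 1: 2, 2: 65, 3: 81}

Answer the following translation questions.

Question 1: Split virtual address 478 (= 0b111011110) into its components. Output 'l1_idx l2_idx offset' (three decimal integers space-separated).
vaddr = 478 = 0b111011110
  top 3 bits -> l1_idx = 7
  next 2 bits -> l2_idx = 1
  bottom 4 bits -> offset = 14

Answer: 7 1 14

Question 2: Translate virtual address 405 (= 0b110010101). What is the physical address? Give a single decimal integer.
Answer: 37

Derivation:
vaddr = 405 = 0b110010101
Split: l1_idx=6, l2_idx=1, offset=5
L1[6] = 2
L2[2][1] = 2
paddr = 2 * 16 + 5 = 37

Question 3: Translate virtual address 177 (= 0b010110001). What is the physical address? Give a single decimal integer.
vaddr = 177 = 0b010110001
Split: l1_idx=2, l2_idx=3, offset=1
L1[2] = 1
L2[1][3] = 59
paddr = 59 * 16 + 1 = 945

Answer: 945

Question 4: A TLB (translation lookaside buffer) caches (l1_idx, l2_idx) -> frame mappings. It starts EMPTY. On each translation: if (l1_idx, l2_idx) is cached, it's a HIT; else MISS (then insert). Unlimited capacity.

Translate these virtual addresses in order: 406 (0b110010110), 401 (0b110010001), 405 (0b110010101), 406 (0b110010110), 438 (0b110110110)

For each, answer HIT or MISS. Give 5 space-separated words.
vaddr=406: (6,1) not in TLB -> MISS, insert
vaddr=401: (6,1) in TLB -> HIT
vaddr=405: (6,1) in TLB -> HIT
vaddr=406: (6,1) in TLB -> HIT
vaddr=438: (6,3) not in TLB -> MISS, insert

Answer: MISS HIT HIT HIT MISS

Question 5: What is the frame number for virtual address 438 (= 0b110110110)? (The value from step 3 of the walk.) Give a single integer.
vaddr = 438: l1_idx=6, l2_idx=3
L1[6] = 2; L2[2][3] = 81

Answer: 81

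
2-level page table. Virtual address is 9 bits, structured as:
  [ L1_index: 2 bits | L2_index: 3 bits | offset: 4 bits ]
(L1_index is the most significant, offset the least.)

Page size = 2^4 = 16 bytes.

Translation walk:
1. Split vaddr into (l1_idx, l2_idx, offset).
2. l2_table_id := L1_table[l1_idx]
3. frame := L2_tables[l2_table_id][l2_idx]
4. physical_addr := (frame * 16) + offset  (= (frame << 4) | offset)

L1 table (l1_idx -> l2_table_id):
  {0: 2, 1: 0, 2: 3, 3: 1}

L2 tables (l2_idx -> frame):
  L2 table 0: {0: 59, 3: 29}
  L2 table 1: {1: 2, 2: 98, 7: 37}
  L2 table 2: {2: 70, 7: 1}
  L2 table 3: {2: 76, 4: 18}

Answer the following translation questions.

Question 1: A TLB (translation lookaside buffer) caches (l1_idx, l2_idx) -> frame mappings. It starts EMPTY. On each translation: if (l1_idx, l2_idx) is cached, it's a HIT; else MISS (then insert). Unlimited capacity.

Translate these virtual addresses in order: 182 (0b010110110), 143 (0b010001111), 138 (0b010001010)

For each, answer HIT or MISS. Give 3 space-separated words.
Answer: MISS MISS HIT

Derivation:
vaddr=182: (1,3) not in TLB -> MISS, insert
vaddr=143: (1,0) not in TLB -> MISS, insert
vaddr=138: (1,0) in TLB -> HIT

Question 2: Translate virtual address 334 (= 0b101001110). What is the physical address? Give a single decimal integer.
vaddr = 334 = 0b101001110
Split: l1_idx=2, l2_idx=4, offset=14
L1[2] = 3
L2[3][4] = 18
paddr = 18 * 16 + 14 = 302

Answer: 302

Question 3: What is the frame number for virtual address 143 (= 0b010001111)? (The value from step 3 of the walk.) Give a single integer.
Answer: 59

Derivation:
vaddr = 143: l1_idx=1, l2_idx=0
L1[1] = 0; L2[0][0] = 59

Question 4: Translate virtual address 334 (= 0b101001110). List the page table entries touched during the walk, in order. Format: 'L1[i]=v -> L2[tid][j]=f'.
vaddr = 334 = 0b101001110
Split: l1_idx=2, l2_idx=4, offset=14

Answer: L1[2]=3 -> L2[3][4]=18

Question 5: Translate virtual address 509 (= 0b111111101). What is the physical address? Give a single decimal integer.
vaddr = 509 = 0b111111101
Split: l1_idx=3, l2_idx=7, offset=13
L1[3] = 1
L2[1][7] = 37
paddr = 37 * 16 + 13 = 605

Answer: 605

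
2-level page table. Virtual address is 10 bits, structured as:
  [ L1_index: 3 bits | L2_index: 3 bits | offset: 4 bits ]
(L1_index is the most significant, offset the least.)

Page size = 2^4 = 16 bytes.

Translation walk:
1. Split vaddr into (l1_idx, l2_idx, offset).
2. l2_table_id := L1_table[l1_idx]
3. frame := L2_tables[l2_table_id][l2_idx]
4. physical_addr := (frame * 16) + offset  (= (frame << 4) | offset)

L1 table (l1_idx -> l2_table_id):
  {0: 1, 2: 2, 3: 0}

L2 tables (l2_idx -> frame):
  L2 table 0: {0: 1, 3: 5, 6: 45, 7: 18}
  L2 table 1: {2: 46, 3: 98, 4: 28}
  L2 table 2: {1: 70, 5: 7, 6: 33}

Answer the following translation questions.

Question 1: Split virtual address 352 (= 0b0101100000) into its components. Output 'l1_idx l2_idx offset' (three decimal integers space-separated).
vaddr = 352 = 0b0101100000
  top 3 bits -> l1_idx = 2
  next 3 bits -> l2_idx = 6
  bottom 4 bits -> offset = 0

Answer: 2 6 0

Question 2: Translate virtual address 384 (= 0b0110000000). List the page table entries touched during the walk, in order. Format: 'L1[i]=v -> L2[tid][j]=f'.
vaddr = 384 = 0b0110000000
Split: l1_idx=3, l2_idx=0, offset=0

Answer: L1[3]=0 -> L2[0][0]=1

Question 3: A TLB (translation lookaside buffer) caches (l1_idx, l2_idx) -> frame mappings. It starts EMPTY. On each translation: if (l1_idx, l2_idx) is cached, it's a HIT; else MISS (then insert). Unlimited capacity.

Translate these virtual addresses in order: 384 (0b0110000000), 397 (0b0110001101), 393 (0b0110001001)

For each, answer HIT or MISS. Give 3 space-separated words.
vaddr=384: (3,0) not in TLB -> MISS, insert
vaddr=397: (3,0) in TLB -> HIT
vaddr=393: (3,0) in TLB -> HIT

Answer: MISS HIT HIT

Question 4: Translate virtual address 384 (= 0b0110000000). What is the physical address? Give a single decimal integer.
Answer: 16

Derivation:
vaddr = 384 = 0b0110000000
Split: l1_idx=3, l2_idx=0, offset=0
L1[3] = 0
L2[0][0] = 1
paddr = 1 * 16 + 0 = 16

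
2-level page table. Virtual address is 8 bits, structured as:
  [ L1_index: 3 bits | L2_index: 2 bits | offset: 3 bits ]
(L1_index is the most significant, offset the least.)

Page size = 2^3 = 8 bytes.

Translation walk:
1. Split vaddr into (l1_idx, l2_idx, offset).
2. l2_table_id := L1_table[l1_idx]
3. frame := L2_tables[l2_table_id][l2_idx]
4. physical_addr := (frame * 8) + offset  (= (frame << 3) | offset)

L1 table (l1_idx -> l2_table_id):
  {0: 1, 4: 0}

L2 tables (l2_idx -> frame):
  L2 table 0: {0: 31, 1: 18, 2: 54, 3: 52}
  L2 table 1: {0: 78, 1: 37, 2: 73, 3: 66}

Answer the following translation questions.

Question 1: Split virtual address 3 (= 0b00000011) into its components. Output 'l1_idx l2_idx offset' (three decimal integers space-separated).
Answer: 0 0 3

Derivation:
vaddr = 3 = 0b00000011
  top 3 bits -> l1_idx = 0
  next 2 bits -> l2_idx = 0
  bottom 3 bits -> offset = 3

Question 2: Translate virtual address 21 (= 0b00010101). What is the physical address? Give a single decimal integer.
vaddr = 21 = 0b00010101
Split: l1_idx=0, l2_idx=2, offset=5
L1[0] = 1
L2[1][2] = 73
paddr = 73 * 8 + 5 = 589

Answer: 589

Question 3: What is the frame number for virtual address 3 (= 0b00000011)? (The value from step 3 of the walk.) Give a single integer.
vaddr = 3: l1_idx=0, l2_idx=0
L1[0] = 1; L2[1][0] = 78

Answer: 78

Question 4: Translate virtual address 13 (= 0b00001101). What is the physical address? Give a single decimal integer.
vaddr = 13 = 0b00001101
Split: l1_idx=0, l2_idx=1, offset=5
L1[0] = 1
L2[1][1] = 37
paddr = 37 * 8 + 5 = 301

Answer: 301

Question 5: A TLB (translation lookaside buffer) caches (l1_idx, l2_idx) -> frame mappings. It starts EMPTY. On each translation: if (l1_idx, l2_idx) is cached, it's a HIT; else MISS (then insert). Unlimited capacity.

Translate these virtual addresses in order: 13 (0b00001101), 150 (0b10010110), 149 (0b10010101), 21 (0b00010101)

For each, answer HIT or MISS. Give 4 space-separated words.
vaddr=13: (0,1) not in TLB -> MISS, insert
vaddr=150: (4,2) not in TLB -> MISS, insert
vaddr=149: (4,2) in TLB -> HIT
vaddr=21: (0,2) not in TLB -> MISS, insert

Answer: MISS MISS HIT MISS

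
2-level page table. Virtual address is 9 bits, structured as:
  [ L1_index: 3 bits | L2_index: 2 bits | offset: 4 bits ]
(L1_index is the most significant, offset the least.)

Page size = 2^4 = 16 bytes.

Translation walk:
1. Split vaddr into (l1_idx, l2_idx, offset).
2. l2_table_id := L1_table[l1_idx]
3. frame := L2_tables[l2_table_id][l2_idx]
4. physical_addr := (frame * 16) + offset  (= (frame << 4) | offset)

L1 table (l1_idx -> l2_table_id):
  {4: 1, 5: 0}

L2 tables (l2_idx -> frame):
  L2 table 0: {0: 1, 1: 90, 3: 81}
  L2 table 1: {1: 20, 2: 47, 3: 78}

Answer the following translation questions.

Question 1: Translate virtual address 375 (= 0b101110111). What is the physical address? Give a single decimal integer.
vaddr = 375 = 0b101110111
Split: l1_idx=5, l2_idx=3, offset=7
L1[5] = 0
L2[0][3] = 81
paddr = 81 * 16 + 7 = 1303

Answer: 1303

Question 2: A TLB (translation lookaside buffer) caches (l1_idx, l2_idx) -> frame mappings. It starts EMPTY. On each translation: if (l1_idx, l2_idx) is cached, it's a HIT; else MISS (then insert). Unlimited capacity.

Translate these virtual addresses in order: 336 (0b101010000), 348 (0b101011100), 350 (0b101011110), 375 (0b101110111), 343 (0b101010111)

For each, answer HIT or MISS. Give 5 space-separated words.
vaddr=336: (5,1) not in TLB -> MISS, insert
vaddr=348: (5,1) in TLB -> HIT
vaddr=350: (5,1) in TLB -> HIT
vaddr=375: (5,3) not in TLB -> MISS, insert
vaddr=343: (5,1) in TLB -> HIT

Answer: MISS HIT HIT MISS HIT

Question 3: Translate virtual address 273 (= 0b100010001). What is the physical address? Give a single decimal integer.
vaddr = 273 = 0b100010001
Split: l1_idx=4, l2_idx=1, offset=1
L1[4] = 1
L2[1][1] = 20
paddr = 20 * 16 + 1 = 321

Answer: 321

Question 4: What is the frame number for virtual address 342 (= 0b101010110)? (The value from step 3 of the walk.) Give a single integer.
vaddr = 342: l1_idx=5, l2_idx=1
L1[5] = 0; L2[0][1] = 90

Answer: 90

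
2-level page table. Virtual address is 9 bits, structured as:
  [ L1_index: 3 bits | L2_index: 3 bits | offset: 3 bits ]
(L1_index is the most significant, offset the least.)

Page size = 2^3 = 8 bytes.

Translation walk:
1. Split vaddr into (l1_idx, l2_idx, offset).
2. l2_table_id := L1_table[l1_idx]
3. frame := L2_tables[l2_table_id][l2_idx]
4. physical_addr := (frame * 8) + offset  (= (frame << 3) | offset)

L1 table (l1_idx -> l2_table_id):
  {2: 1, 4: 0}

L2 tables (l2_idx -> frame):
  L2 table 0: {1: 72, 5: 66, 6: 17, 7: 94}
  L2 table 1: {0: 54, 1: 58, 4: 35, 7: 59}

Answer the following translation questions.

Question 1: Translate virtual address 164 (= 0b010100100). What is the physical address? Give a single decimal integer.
vaddr = 164 = 0b010100100
Split: l1_idx=2, l2_idx=4, offset=4
L1[2] = 1
L2[1][4] = 35
paddr = 35 * 8 + 4 = 284

Answer: 284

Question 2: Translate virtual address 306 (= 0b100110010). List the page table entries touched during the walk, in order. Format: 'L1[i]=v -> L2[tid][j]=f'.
vaddr = 306 = 0b100110010
Split: l1_idx=4, l2_idx=6, offset=2

Answer: L1[4]=0 -> L2[0][6]=17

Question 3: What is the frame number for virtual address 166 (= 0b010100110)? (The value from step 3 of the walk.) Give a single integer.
Answer: 35

Derivation:
vaddr = 166: l1_idx=2, l2_idx=4
L1[2] = 1; L2[1][4] = 35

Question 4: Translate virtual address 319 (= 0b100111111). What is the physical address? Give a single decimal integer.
Answer: 759

Derivation:
vaddr = 319 = 0b100111111
Split: l1_idx=4, l2_idx=7, offset=7
L1[4] = 0
L2[0][7] = 94
paddr = 94 * 8 + 7 = 759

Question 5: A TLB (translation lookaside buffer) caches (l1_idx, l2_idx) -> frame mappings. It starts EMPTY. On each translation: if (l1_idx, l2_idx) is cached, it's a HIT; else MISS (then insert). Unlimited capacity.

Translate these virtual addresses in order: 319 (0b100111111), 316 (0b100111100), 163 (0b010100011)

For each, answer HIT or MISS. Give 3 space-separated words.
Answer: MISS HIT MISS

Derivation:
vaddr=319: (4,7) not in TLB -> MISS, insert
vaddr=316: (4,7) in TLB -> HIT
vaddr=163: (2,4) not in TLB -> MISS, insert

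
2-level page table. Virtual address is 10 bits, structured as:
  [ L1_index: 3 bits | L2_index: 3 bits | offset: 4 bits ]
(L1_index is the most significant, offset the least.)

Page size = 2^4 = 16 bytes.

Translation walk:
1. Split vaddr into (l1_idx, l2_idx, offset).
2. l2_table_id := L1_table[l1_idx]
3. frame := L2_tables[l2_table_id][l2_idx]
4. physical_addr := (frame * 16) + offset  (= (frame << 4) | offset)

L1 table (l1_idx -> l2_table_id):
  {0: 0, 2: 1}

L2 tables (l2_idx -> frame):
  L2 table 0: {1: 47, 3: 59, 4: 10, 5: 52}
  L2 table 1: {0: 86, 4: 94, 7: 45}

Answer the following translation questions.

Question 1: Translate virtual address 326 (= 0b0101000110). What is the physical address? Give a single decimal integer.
vaddr = 326 = 0b0101000110
Split: l1_idx=2, l2_idx=4, offset=6
L1[2] = 1
L2[1][4] = 94
paddr = 94 * 16 + 6 = 1510

Answer: 1510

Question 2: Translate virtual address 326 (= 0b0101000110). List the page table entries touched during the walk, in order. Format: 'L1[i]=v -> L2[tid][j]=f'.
Answer: L1[2]=1 -> L2[1][4]=94

Derivation:
vaddr = 326 = 0b0101000110
Split: l1_idx=2, l2_idx=4, offset=6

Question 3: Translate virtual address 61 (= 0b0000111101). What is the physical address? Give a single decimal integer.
Answer: 957

Derivation:
vaddr = 61 = 0b0000111101
Split: l1_idx=0, l2_idx=3, offset=13
L1[0] = 0
L2[0][3] = 59
paddr = 59 * 16 + 13 = 957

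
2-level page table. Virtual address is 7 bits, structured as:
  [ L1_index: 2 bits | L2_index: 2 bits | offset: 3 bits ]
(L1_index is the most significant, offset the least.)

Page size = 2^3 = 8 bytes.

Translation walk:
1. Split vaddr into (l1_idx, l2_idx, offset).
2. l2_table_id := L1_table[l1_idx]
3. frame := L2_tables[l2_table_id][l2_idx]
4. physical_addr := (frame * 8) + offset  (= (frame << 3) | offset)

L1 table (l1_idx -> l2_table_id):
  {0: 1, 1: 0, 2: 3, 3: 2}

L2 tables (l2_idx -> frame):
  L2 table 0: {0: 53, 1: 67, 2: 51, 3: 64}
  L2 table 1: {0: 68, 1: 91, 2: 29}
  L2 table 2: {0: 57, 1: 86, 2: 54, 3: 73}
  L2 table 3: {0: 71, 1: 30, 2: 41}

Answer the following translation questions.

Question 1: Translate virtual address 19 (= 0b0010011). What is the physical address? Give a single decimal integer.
Answer: 235

Derivation:
vaddr = 19 = 0b0010011
Split: l1_idx=0, l2_idx=2, offset=3
L1[0] = 1
L2[1][2] = 29
paddr = 29 * 8 + 3 = 235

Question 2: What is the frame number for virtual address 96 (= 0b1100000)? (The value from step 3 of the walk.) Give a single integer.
Answer: 57

Derivation:
vaddr = 96: l1_idx=3, l2_idx=0
L1[3] = 2; L2[2][0] = 57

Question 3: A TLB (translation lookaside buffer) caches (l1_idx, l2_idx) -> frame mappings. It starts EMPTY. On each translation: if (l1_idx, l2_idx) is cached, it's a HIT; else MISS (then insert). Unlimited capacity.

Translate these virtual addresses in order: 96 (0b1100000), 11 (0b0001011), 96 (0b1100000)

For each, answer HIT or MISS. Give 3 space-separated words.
vaddr=96: (3,0) not in TLB -> MISS, insert
vaddr=11: (0,1) not in TLB -> MISS, insert
vaddr=96: (3,0) in TLB -> HIT

Answer: MISS MISS HIT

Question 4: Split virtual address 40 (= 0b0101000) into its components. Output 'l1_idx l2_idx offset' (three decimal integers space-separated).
Answer: 1 1 0

Derivation:
vaddr = 40 = 0b0101000
  top 2 bits -> l1_idx = 1
  next 2 bits -> l2_idx = 1
  bottom 3 bits -> offset = 0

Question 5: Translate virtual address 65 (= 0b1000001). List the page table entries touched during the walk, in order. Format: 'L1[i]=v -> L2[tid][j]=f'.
vaddr = 65 = 0b1000001
Split: l1_idx=2, l2_idx=0, offset=1

Answer: L1[2]=3 -> L2[3][0]=71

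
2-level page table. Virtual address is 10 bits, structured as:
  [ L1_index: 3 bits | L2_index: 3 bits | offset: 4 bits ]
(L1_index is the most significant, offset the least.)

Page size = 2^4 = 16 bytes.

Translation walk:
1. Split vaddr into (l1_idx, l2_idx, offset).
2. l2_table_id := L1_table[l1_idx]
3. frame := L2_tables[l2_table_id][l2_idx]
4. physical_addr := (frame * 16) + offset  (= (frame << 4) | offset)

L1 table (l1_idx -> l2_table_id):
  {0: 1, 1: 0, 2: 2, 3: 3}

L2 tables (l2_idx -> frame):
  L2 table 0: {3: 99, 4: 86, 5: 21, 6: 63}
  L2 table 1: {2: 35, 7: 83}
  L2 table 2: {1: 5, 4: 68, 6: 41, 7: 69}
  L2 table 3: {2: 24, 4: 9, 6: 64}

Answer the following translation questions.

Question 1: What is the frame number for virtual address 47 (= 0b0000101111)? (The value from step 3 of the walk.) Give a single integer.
vaddr = 47: l1_idx=0, l2_idx=2
L1[0] = 1; L2[1][2] = 35

Answer: 35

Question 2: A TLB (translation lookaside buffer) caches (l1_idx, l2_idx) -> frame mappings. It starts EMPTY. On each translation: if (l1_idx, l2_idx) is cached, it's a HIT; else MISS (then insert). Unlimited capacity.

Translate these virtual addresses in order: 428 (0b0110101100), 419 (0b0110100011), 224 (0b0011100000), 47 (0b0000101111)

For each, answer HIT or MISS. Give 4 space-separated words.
Answer: MISS HIT MISS MISS

Derivation:
vaddr=428: (3,2) not in TLB -> MISS, insert
vaddr=419: (3,2) in TLB -> HIT
vaddr=224: (1,6) not in TLB -> MISS, insert
vaddr=47: (0,2) not in TLB -> MISS, insert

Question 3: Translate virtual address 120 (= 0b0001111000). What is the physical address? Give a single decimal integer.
Answer: 1336

Derivation:
vaddr = 120 = 0b0001111000
Split: l1_idx=0, l2_idx=7, offset=8
L1[0] = 1
L2[1][7] = 83
paddr = 83 * 16 + 8 = 1336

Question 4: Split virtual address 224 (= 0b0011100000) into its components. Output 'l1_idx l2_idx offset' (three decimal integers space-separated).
Answer: 1 6 0

Derivation:
vaddr = 224 = 0b0011100000
  top 3 bits -> l1_idx = 1
  next 3 bits -> l2_idx = 6
  bottom 4 bits -> offset = 0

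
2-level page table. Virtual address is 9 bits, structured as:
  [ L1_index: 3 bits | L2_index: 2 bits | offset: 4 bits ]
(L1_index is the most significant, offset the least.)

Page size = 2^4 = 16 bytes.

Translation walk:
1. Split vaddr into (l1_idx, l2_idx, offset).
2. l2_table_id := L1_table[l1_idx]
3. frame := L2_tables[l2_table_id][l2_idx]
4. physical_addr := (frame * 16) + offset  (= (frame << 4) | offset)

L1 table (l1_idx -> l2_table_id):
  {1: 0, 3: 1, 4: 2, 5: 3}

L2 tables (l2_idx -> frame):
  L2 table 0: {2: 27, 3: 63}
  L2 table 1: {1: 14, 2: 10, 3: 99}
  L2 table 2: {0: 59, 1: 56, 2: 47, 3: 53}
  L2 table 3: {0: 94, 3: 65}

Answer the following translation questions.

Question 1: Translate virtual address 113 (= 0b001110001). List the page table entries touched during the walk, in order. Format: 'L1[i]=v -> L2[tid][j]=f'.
vaddr = 113 = 0b001110001
Split: l1_idx=1, l2_idx=3, offset=1

Answer: L1[1]=0 -> L2[0][3]=63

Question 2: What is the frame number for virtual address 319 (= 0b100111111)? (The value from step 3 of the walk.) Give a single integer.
Answer: 53

Derivation:
vaddr = 319: l1_idx=4, l2_idx=3
L1[4] = 2; L2[2][3] = 53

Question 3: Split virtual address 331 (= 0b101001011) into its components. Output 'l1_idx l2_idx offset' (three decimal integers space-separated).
Answer: 5 0 11

Derivation:
vaddr = 331 = 0b101001011
  top 3 bits -> l1_idx = 5
  next 2 bits -> l2_idx = 0
  bottom 4 bits -> offset = 11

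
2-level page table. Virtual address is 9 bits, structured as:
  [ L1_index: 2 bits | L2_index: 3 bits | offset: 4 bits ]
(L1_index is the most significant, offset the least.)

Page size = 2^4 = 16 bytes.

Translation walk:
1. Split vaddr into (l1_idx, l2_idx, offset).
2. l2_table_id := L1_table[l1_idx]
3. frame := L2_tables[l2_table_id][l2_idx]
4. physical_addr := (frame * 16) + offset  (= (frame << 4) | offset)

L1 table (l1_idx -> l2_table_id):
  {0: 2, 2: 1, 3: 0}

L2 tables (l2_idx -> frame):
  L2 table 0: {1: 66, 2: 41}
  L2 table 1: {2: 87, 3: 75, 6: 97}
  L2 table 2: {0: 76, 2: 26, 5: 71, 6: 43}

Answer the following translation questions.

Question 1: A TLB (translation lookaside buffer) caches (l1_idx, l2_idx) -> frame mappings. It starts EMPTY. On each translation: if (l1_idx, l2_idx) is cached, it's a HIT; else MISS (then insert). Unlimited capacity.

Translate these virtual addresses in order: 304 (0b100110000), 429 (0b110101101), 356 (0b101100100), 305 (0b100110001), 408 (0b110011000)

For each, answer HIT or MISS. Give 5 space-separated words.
vaddr=304: (2,3) not in TLB -> MISS, insert
vaddr=429: (3,2) not in TLB -> MISS, insert
vaddr=356: (2,6) not in TLB -> MISS, insert
vaddr=305: (2,3) in TLB -> HIT
vaddr=408: (3,1) not in TLB -> MISS, insert

Answer: MISS MISS MISS HIT MISS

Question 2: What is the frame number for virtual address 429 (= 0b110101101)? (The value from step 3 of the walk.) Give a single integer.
vaddr = 429: l1_idx=3, l2_idx=2
L1[3] = 0; L2[0][2] = 41

Answer: 41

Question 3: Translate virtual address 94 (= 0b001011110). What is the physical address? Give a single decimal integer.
Answer: 1150

Derivation:
vaddr = 94 = 0b001011110
Split: l1_idx=0, l2_idx=5, offset=14
L1[0] = 2
L2[2][5] = 71
paddr = 71 * 16 + 14 = 1150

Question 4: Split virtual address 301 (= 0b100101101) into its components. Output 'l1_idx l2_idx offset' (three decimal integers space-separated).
vaddr = 301 = 0b100101101
  top 2 bits -> l1_idx = 2
  next 3 bits -> l2_idx = 2
  bottom 4 bits -> offset = 13

Answer: 2 2 13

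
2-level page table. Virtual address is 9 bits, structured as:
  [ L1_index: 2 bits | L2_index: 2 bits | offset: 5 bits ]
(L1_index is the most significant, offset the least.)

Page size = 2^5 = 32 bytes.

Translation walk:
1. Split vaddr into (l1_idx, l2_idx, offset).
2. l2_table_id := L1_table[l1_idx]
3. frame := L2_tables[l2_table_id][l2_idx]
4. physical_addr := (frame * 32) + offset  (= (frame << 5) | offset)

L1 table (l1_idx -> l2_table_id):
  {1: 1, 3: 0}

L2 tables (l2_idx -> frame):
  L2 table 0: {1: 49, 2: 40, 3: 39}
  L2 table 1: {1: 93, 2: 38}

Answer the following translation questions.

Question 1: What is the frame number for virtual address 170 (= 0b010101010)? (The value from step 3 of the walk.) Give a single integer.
Answer: 93

Derivation:
vaddr = 170: l1_idx=1, l2_idx=1
L1[1] = 1; L2[1][1] = 93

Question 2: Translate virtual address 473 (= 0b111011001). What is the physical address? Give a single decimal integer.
vaddr = 473 = 0b111011001
Split: l1_idx=3, l2_idx=2, offset=25
L1[3] = 0
L2[0][2] = 40
paddr = 40 * 32 + 25 = 1305

Answer: 1305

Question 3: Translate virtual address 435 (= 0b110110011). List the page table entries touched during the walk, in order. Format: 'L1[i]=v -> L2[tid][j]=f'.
vaddr = 435 = 0b110110011
Split: l1_idx=3, l2_idx=1, offset=19

Answer: L1[3]=0 -> L2[0][1]=49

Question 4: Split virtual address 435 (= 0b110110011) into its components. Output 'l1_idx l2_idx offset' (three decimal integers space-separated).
vaddr = 435 = 0b110110011
  top 2 bits -> l1_idx = 3
  next 2 bits -> l2_idx = 1
  bottom 5 bits -> offset = 19

Answer: 3 1 19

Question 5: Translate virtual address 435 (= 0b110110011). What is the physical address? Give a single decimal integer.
vaddr = 435 = 0b110110011
Split: l1_idx=3, l2_idx=1, offset=19
L1[3] = 0
L2[0][1] = 49
paddr = 49 * 32 + 19 = 1587

Answer: 1587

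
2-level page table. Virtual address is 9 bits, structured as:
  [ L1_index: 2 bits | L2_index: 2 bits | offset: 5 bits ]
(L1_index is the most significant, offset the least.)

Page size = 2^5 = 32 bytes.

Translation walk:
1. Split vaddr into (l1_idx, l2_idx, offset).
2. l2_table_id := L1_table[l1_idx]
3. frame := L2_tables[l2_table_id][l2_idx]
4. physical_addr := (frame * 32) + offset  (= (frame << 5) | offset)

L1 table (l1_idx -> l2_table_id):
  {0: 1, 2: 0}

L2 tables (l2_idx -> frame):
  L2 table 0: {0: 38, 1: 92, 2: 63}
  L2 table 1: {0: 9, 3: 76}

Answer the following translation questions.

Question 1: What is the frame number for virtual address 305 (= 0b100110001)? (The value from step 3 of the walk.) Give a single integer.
Answer: 92

Derivation:
vaddr = 305: l1_idx=2, l2_idx=1
L1[2] = 0; L2[0][1] = 92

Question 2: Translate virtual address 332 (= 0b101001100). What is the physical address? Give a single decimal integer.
Answer: 2028

Derivation:
vaddr = 332 = 0b101001100
Split: l1_idx=2, l2_idx=2, offset=12
L1[2] = 0
L2[0][2] = 63
paddr = 63 * 32 + 12 = 2028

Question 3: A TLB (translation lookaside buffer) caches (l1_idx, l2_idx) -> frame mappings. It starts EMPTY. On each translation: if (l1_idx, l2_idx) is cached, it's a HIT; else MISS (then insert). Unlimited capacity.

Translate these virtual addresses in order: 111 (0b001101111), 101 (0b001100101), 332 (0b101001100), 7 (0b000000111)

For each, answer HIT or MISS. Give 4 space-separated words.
Answer: MISS HIT MISS MISS

Derivation:
vaddr=111: (0,3) not in TLB -> MISS, insert
vaddr=101: (0,3) in TLB -> HIT
vaddr=332: (2,2) not in TLB -> MISS, insert
vaddr=7: (0,0) not in TLB -> MISS, insert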